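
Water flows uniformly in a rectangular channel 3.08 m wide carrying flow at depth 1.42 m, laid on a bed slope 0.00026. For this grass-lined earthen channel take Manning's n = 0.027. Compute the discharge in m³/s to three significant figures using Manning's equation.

A = b·y = 3.08 × 1.42 = 4.374 m²
P = b + 2y = 3.08 + 2×1.42 = 5.920 m
R = A/P = 4.374/5.920 = 0.7388 m
Q = (1/n)·A·R^(2/3)·S^(1/2) = (1/0.027) × 4.374 × 0.7388^(2/3) × 0.00026^(1/2) = 2.135 m³/s

2.13 m³/s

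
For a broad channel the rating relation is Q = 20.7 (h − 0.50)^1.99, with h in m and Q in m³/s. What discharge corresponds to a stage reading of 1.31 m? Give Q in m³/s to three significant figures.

13.6 m³/s

Q = 20.7 × (1.31 − 0.50)^1.99 = 20.7 × 0.81^1.99 = 13.61 m³/s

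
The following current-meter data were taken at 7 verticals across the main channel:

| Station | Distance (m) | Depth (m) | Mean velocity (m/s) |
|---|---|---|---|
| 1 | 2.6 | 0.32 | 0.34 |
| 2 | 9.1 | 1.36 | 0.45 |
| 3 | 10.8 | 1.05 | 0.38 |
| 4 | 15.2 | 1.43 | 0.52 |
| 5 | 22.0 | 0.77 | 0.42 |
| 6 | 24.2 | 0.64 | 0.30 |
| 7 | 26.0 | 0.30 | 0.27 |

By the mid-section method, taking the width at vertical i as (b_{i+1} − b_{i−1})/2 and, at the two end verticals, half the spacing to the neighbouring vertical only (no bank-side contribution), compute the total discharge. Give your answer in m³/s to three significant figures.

w_1 = (9.1 − 2.6)/2 = 3.25 m; q_1 = 0.34 × 0.32 × 3.25 = 0.3536 m³/s
w_2 = (10.8 − 2.6)/2 = 4.1 m; q_2 = 0.45 × 1.36 × 4.1 = 2.509 m³/s
w_3 = (15.2 − 9.1)/2 = 3.05 m; q_3 = 0.38 × 1.05 × 3.05 = 1.217 m³/s
w_4 = (22.0 − 10.8)/2 = 5.6 m; q_4 = 0.52 × 1.43 × 5.6 = 4.164 m³/s
w_5 = (24.2 − 15.2)/2 = 4.5 m; q_5 = 0.42 × 0.77 × 4.5 = 1.455 m³/s
w_6 = (26.0 − 22.0)/2 = 2 m; q_6 = 0.30 × 0.64 × 2 = 0.3840 m³/s
w_7 = (26.0 − 24.2)/2 = 0.9 m; q_7 = 0.27 × 0.30 × 0.9 = 0.07290 m³/s
Q = Σ qᵢ = 10.16 m³/s

10.2 m³/s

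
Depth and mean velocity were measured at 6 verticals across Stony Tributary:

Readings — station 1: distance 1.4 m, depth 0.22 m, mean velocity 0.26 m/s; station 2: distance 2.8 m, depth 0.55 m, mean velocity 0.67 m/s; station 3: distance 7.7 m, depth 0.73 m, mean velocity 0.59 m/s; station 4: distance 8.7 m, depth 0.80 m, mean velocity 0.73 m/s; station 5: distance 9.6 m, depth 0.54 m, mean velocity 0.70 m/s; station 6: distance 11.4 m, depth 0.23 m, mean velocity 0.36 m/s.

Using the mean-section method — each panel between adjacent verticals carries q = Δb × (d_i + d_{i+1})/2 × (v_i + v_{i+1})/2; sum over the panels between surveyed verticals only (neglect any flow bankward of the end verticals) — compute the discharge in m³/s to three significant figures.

Panel 1-2: Δb = 1.4 m, d̄ = (0.22+0.55)/2 = 0.385, v̄ = (0.26+0.67)/2 = 0.465 → q = 1.4×0.385×0.465 = 0.2506 m³/s
Panel 2-3: Δb = 4.9 m, d̄ = (0.55+0.73)/2 = 0.64, v̄ = (0.67+0.59)/2 = 0.63 → q = 4.9×0.64×0.63 = 1.976 m³/s
Panel 3-4: Δb = 1 m, d̄ = (0.73+0.80)/2 = 0.765, v̄ = (0.59+0.73)/2 = 0.66 → q = 1×0.765×0.66 = 0.5049 m³/s
Panel 4-5: Δb = 0.9 m, d̄ = (0.80+0.54)/2 = 0.67, v̄ = (0.73+0.70)/2 = 0.715 → q = 0.9×0.67×0.715 = 0.4311 m³/s
Panel 5-6: Δb = 1.8 m, d̄ = (0.54+0.23)/2 = 0.385, v̄ = (0.70+0.36)/2 = 0.53 → q = 1.8×0.385×0.53 = 0.3673 m³/s
Q = Σ q = 3.530 m³/s

3.53 m³/s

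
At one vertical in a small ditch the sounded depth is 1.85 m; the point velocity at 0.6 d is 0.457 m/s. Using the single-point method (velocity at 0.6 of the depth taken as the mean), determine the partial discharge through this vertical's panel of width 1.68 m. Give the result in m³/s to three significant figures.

v̄ = v₀.₆ = 0.457 m/s
q = v̄ × d × w = 0.4570 × 1.85 × 1.68 = 1.420 m³/s

1.42 m³/s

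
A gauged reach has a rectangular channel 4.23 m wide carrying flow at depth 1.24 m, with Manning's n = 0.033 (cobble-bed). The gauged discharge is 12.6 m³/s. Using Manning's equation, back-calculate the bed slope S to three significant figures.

0.00873

A = b·y = 4.23 × 1.24 = 5.245 m²
P = b + 2y = 4.23 + 2×1.24 = 6.710 m
R = A/P = 5.245/6.710 = 0.7817 m
S = (Q·n / (1·A·R^(2/3)))² = (12.6×0.033 / (1×5.245×0.8486))² = 0.008727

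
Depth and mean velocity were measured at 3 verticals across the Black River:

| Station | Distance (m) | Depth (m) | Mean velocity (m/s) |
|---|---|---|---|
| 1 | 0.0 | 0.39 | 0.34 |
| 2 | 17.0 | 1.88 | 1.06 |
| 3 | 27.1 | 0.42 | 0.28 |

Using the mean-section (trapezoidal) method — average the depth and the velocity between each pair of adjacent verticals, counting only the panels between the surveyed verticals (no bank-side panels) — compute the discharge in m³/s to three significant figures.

Panel 1-2: Δb = 17 m, d̄ = (0.39+1.88)/2 = 1.135, v̄ = (0.34+1.06)/2 = 0.7 → q = 17×1.135×0.7 = 13.51 m³/s
Panel 2-3: Δb = 10.1 m, d̄ = (1.88+0.42)/2 = 1.15, v̄ = (1.06+0.28)/2 = 0.67 → q = 10.1×1.15×0.67 = 7.782 m³/s
Q = Σ q = 21.29 m³/s

21.3 m³/s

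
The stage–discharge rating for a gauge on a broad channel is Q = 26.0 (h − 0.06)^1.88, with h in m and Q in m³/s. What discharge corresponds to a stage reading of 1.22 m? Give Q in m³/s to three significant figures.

34.4 m³/s

Q = 26.0 × (1.22 − 0.06)^1.88 = 26.0 × 1.16^1.88 = 34.37 m³/s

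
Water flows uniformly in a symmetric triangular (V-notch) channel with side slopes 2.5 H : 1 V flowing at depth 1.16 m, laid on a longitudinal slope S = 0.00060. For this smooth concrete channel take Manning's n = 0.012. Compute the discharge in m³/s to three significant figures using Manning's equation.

4.55 m³/s

A = z·y² = 2.5×1.16² = 3.364 m²
P = 2y√(1+z²) = 2×1.16×√(1+2.5²) = 6.247 m
R = A/P = 3.364/6.247 = 0.5385 m
Q = (1/n)·A·R^(2/3)·S^(1/2) = (1/0.012) × 3.364 × 0.5385^(2/3) × 0.00060^(1/2) = 4.545 m³/s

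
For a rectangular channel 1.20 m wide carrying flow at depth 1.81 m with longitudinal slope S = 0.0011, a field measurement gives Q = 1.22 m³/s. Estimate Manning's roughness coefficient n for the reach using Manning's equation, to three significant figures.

A = b·y = 1.20 × 1.81 = 2.172 m²
P = b + 2y = 1.20 + 2×1.81 = 4.820 m
R = A/P = 2.172/4.820 = 0.4506 m
n = (1/Q)·A·R^(2/3)·S^(1/2) = (1/1.22) × 2.172 × 0.5878 × 0.03317 = 0.03471

0.0347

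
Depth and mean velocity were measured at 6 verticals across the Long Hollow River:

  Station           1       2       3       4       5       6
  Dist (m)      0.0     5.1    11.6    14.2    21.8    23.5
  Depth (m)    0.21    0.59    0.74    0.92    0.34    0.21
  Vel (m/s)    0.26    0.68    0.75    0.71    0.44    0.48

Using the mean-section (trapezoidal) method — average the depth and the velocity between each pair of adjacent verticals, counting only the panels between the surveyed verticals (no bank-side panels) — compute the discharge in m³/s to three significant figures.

8.59 m³/s

Panel 1-2: Δb = 5.1 m, d̄ = (0.21+0.59)/2 = 0.4, v̄ = (0.26+0.68)/2 = 0.47 → q = 5.1×0.4×0.47 = 0.9588 m³/s
Panel 2-3: Δb = 6.5 m, d̄ = (0.59+0.74)/2 = 0.665, v̄ = (0.68+0.75)/2 = 0.715 → q = 6.5×0.665×0.715 = 3.091 m³/s
Panel 3-4: Δb = 2.6 m, d̄ = (0.74+0.92)/2 = 0.83, v̄ = (0.75+0.71)/2 = 0.73 → q = 2.6×0.83×0.73 = 1.575 m³/s
Panel 4-5: Δb = 7.6 m, d̄ = (0.92+0.34)/2 = 0.63, v̄ = (0.71+0.44)/2 = 0.575 → q = 7.6×0.63×0.575 = 2.753 m³/s
Panel 5-6: Δb = 1.7 m, d̄ = (0.34+0.21)/2 = 0.275, v̄ = (0.44+0.48)/2 = 0.46 → q = 1.7×0.275×0.46 = 0.2151 m³/s
Q = Σ q = 8.593 m³/s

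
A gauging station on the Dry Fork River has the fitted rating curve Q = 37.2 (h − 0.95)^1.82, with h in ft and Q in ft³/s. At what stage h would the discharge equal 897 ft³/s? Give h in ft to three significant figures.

6.70 ft

h − h₀ = (Q/C)^(1/b) = (897/37.2)^(1/1.82) = 5.747 ft
h = 0.95 + 5.747 = 6.697 ft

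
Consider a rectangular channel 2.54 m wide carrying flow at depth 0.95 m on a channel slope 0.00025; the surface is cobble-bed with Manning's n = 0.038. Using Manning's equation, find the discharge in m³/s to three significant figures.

0.669 m³/s

A = b·y = 2.54 × 0.95 = 2.413 m²
P = b + 2y = 2.54 + 2×0.95 = 4.440 m
R = A/P = 2.413/4.440 = 0.5435 m
Q = (1/n)·A·R^(2/3)·S^(1/2) = (1/0.038) × 2.413 × 0.5435^(2/3) × 0.00025^(1/2) = 0.6686 m³/s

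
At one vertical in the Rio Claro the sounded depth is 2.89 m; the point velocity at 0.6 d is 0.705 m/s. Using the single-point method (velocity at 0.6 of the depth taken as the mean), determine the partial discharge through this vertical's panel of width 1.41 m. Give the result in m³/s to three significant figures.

2.87 m³/s

v̄ = v₀.₆ = 0.705 m/s
q = v̄ × d × w = 0.7050 × 2.89 × 1.41 = 2.873 m³/s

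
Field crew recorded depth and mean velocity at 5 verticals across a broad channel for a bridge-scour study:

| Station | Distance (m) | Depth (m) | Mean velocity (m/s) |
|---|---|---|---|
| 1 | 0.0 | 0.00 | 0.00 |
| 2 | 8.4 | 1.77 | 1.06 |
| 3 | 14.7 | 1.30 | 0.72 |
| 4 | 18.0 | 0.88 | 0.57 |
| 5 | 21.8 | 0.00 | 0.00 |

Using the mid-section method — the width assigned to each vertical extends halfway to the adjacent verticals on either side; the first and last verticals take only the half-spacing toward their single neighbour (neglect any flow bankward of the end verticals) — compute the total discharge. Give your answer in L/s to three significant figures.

w_2 = (14.7 − 0.0)/2 = 7.35 m; q_2 = 1.06 × 1.77 × 7.35 = 13.79 m³/s
w_3 = (18.0 − 8.4)/2 = 4.8 m; q_3 = 0.72 × 1.30 × 4.8 = 4.493 m³/s
w_4 = (21.8 − 14.7)/2 = 3.55 m; q_4 = 0.57 × 0.88 × 3.55 = 1.781 m³/s
Stations 1, 5 contribute zero (depth or velocity is 0).
Q = Σ qᵢ = 20.06 m³/s
= 20.06 × 1000 = 20060 L/s

20100 L/s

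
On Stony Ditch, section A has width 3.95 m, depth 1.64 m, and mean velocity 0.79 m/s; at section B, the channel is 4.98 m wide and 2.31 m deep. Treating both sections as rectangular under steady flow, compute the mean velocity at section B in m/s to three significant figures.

0.445 m/s

Q = A₁V₁ = (3.95×1.64) × 0.79 = 5.118 m³/s
A₂ = 4.98 × 2.31 = 11.50 m²
V₂ = Q/A₂ = 5.118/11.50 = 0.4449 m/s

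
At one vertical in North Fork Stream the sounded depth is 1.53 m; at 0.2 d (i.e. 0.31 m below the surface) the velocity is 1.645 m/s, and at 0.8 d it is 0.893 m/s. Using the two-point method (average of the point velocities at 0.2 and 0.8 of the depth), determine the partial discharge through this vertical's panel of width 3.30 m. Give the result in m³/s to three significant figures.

v̄ = (1.645 + 0.893) / 2 = 1.269 m/s
q = v̄ × d × w = 1.269 × 1.53 × 3.30 = 6.407 m³/s

6.41 m³/s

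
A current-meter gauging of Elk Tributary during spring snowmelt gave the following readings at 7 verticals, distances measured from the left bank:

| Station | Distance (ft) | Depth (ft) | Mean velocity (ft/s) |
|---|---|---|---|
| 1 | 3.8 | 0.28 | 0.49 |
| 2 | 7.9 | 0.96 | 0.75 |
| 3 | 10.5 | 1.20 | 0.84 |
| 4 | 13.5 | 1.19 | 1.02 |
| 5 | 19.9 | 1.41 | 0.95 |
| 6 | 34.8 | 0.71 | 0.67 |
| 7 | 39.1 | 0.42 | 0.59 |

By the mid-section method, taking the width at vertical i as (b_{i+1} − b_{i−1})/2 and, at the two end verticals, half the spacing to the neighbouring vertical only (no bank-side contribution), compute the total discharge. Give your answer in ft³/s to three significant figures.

30.6 ft³/s

w_1 = (7.9 − 3.8)/2 = 2.05 ft; q_1 = 0.49 × 0.28 × 2.05 = 0.2813 ft³/s
w_2 = (10.5 − 3.8)/2 = 3.35 ft; q_2 = 0.75 × 0.96 × 3.35 = 2.412 ft³/s
w_3 = (13.5 − 7.9)/2 = 2.8 ft; q_3 = 0.84 × 1.20 × 2.8 = 2.822 ft³/s
w_4 = (19.9 − 10.5)/2 = 4.7 ft; q_4 = 1.02 × 1.19 × 4.7 = 5.705 ft³/s
w_5 = (34.8 − 13.5)/2 = 10.65 ft; q_5 = 0.95 × 1.41 × 10.65 = 14.27 ft³/s
w_6 = (39.1 − 19.9)/2 = 9.6 ft; q_6 = 0.67 × 0.71 × 9.6 = 4.567 ft³/s
w_7 = (39.1 − 34.8)/2 = 2.15 ft; q_7 = 0.59 × 0.42 × 2.15 = 0.5328 ft³/s
Q = Σ qᵢ = 30.59 ft³/s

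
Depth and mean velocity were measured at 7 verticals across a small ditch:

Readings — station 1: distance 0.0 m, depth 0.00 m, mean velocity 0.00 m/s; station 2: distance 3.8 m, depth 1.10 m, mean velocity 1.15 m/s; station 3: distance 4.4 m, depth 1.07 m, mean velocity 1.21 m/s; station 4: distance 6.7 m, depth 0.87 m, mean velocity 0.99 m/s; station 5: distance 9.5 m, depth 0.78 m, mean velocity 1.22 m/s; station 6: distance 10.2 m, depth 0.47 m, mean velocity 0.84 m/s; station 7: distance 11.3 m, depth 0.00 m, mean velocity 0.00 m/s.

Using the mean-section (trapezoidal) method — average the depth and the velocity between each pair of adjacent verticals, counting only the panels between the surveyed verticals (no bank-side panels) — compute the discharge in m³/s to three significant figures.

7.54 m³/s

Panel 1-2: Δb = 3.8 m, d̄ = (0.00+1.10)/2 = 0.55, v̄ = (0.00+1.15)/2 = 0.575 → q = 3.8×0.55×0.575 = 1.202 m³/s
Panel 2-3: Δb = 0.6 m, d̄ = (1.10+1.07)/2 = 1.085, v̄ = (1.15+1.21)/2 = 1.18 → q = 0.6×1.085×1.18 = 0.7682 m³/s
Panel 3-4: Δb = 2.3 m, d̄ = (1.07+0.87)/2 = 0.97, v̄ = (1.21+0.99)/2 = 1.1 → q = 2.3×0.97×1.1 = 2.454 m³/s
Panel 4-5: Δb = 2.8 m, d̄ = (0.87+0.78)/2 = 0.825, v̄ = (0.99+1.22)/2 = 1.105 → q = 2.8×0.825×1.105 = 2.553 m³/s
Panel 5-6: Δb = 0.7 m, d̄ = (0.78+0.47)/2 = 0.625, v̄ = (1.22+0.84)/2 = 1.03 → q = 0.7×0.625×1.03 = 0.4506 m³/s
Panel 6-7: Δb = 1.1 m, d̄ = (0.47+0.00)/2 = 0.235, v̄ = (0.84+0.00)/2 = 0.42 → q = 1.1×0.235×0.42 = 0.1086 m³/s
Q = Σ q = 7.536 m³/s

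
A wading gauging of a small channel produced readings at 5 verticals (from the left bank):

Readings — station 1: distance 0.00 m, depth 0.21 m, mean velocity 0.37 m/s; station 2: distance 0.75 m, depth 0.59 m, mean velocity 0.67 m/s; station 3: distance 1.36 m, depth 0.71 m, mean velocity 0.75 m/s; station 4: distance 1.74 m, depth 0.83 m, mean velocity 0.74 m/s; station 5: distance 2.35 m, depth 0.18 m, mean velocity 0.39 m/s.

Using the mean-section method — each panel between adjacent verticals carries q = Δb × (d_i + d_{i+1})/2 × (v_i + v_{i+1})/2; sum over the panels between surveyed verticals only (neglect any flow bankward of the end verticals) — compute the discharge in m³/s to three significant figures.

Panel 1-2: Δb = 0.75 m, d̄ = (0.21+0.59)/2 = 0.4, v̄ = (0.37+0.67)/2 = 0.52 → q = 0.75×0.4×0.52 = 0.1560 m³/s
Panel 2-3: Δb = 0.61 m, d̄ = (0.59+0.71)/2 = 0.65, v̄ = (0.67+0.75)/2 = 0.71 → q = 0.61×0.65×0.71 = 0.2815 m³/s
Panel 3-4: Δb = 0.38 m, d̄ = (0.71+0.83)/2 = 0.77, v̄ = (0.75+0.74)/2 = 0.745 → q = 0.38×0.77×0.745 = 0.2180 m³/s
Panel 4-5: Δb = 0.61 m, d̄ = (0.83+0.18)/2 = 0.505, v̄ = (0.74+0.39)/2 = 0.565 → q = 0.61×0.505×0.565 = 0.1740 m³/s
Q = Σ q = 0.8296 m³/s

0.830 m³/s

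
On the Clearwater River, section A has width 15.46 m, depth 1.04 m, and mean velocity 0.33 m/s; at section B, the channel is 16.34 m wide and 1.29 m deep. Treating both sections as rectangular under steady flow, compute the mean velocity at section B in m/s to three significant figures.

0.252 m/s

Q = A₁V₁ = (15.46×1.04) × 0.33 = 5.306 m³/s
A₂ = 16.34 × 1.29 = 21.08 m²
V₂ = Q/A₂ = 5.306/21.08 = 0.2517 m/s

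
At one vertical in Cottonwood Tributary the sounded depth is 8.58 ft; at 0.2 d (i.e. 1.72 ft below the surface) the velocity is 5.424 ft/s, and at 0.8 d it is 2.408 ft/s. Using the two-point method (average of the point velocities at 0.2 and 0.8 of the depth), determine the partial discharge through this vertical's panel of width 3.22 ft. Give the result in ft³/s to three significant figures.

108 ft³/s

v̄ = (5.424 + 2.408) / 2 = 3.916 ft/s
q = v̄ × d × w = 3.916 × 8.58 × 3.22 = 108.2 ft³/s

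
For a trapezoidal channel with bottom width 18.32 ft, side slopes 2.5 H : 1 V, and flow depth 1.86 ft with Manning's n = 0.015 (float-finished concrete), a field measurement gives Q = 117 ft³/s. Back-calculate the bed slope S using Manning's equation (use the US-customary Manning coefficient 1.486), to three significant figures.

A = (b + z·y)·y = (18.32 + 2.5×1.86)×1.86 = 42.72 ft²
P = b + 2y√(1+z²) = 18.32 + 2×1.86×√(1+2.5²) = 28.34 ft
R = A/P = 42.72/28.34 = 1.508 ft
S = (Q·n / (1.486·A·R^(2/3)))² = (117×0.015 / (1.486×42.72×1.315))² = 0.0004420

0.000442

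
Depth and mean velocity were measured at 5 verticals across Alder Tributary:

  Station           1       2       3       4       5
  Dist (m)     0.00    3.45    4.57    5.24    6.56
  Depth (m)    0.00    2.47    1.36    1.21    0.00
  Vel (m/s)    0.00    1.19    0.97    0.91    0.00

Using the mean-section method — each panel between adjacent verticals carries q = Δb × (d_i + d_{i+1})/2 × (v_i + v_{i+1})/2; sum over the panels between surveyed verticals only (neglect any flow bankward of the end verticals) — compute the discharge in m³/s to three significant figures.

Panel 1-2: Δb = 3.45 m, d̄ = (0.00+2.47)/2 = 1.235, v̄ = (0.00+1.19)/2 = 0.595 → q = 3.45×1.235×0.595 = 2.535 m³/s
Panel 2-3: Δb = 1.12 m, d̄ = (2.47+1.36)/2 = 1.915, v̄ = (1.19+0.97)/2 = 1.08 → q = 1.12×1.915×1.08 = 2.316 m³/s
Panel 3-4: Δb = 0.67 m, d̄ = (1.36+1.21)/2 = 1.285, v̄ = (0.97+0.91)/2 = 0.94 → q = 0.67×1.285×0.94 = 0.8093 m³/s
Panel 4-5: Δb = 1.32 m, d̄ = (1.21+0.00)/2 = 0.605, v̄ = (0.91+0.00)/2 = 0.455 → q = 1.32×0.605×0.455 = 0.3634 m³/s
Q = Σ q = 6.024 m³/s

6.02 m³/s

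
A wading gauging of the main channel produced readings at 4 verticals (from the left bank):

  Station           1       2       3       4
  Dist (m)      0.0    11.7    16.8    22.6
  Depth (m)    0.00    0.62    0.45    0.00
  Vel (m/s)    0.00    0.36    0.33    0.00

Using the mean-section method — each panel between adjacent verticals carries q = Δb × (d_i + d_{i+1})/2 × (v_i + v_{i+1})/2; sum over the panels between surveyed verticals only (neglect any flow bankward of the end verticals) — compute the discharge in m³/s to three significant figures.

1.81 m³/s

Panel 1-2: Δb = 11.7 m, d̄ = (0.00+0.62)/2 = 0.31, v̄ = (0.00+0.36)/2 = 0.18 → q = 11.7×0.31×0.18 = 0.6529 m³/s
Panel 2-3: Δb = 5.1 m, d̄ = (0.62+0.45)/2 = 0.535, v̄ = (0.36+0.33)/2 = 0.345 → q = 5.1×0.535×0.345 = 0.9413 m³/s
Panel 3-4: Δb = 5.8 m, d̄ = (0.45+0.00)/2 = 0.225, v̄ = (0.33+0.00)/2 = 0.165 → q = 5.8×0.225×0.165 = 0.2153 m³/s
Q = Σ q = 1.810 m³/s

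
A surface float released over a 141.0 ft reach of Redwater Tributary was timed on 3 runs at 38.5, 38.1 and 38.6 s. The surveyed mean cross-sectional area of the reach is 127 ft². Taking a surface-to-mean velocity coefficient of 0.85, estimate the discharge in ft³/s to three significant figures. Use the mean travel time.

t̄ = (38.5 + 38.1 + 38.6) / 3 = 38.4 s
v_surface = L / t̄ = 141.0 / 38.4 = 3.672 ft/s
v_mean = 0.85 × 3.672 = 3.121 ft/s
Q = A × v_mean = 127 × 3.121 = 396.4 ft³/s

396 ft³/s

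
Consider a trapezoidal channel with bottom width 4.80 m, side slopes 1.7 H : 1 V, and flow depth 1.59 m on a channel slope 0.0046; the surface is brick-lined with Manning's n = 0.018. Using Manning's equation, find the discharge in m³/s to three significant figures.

A = (b + z·y)·y = (4.80 + 1.7×1.59)×1.59 = 11.93 m²
P = b + 2y√(1+z²) = 4.80 + 2×1.59×√(1+1.7²) = 11.07 m
R = A/P = 11.93/11.07 = 1.077 m
Q = (1/n)·A·R^(2/3)·S^(1/2) = (1/0.018) × 11.93 × 1.077^(2/3) × 0.0046^(1/2) = 47.24 m³/s

47.2 m³/s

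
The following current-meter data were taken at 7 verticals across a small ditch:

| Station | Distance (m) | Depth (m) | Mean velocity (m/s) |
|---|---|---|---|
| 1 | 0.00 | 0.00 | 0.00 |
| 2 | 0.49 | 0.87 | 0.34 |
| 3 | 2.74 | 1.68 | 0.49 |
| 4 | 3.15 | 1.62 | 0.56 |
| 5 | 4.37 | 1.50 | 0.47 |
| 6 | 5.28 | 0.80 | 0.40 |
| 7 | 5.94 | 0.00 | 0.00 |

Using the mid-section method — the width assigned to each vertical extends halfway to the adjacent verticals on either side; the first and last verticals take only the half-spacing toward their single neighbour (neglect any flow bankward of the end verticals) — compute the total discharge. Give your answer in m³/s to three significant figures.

3.24 m³/s

w_2 = (2.74 − 0.00)/2 = 1.37 m; q_2 = 0.34 × 0.87 × 1.37 = 0.4052 m³/s
w_3 = (3.15 − 0.49)/2 = 1.33 m; q_3 = 0.49 × 1.68 × 1.33 = 1.095 m³/s
w_4 = (4.37 − 2.74)/2 = 0.815 m; q_4 = 0.56 × 1.62 × 0.815 = 0.7394 m³/s
w_5 = (5.28 − 3.15)/2 = 1.065 m; q_5 = 0.47 × 1.50 × 1.065 = 0.7508 m³/s
w_6 = (5.94 − 4.37)/2 = 0.785 m; q_6 = 0.40 × 0.80 × 0.785 = 0.2512 m³/s
Stations 1, 7 contribute zero (depth or velocity is 0).
Q = Σ qᵢ = 3.241 m³/s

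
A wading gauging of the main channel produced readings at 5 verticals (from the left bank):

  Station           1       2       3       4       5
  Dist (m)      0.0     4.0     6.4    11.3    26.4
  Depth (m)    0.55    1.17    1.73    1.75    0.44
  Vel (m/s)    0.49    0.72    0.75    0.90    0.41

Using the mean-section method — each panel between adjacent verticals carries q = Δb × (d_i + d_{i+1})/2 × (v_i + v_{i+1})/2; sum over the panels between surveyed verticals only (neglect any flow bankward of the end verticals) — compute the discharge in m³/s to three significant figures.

Panel 1-2: Δb = 4 m, d̄ = (0.55+1.17)/2 = 0.86, v̄ = (0.49+0.72)/2 = 0.605 → q = 4×0.86×0.605 = 2.081 m³/s
Panel 2-3: Δb = 2.4 m, d̄ = (1.17+1.73)/2 = 1.45, v̄ = (0.72+0.75)/2 = 0.735 → q = 2.4×1.45×0.735 = 2.558 m³/s
Panel 3-4: Δb = 4.9 m, d̄ = (1.73+1.75)/2 = 1.74, v̄ = (0.75+0.90)/2 = 0.825 → q = 4.9×1.74×0.825 = 7.034 m³/s
Panel 4-5: Δb = 15.1 m, d̄ = (1.75+0.44)/2 = 1.095, v̄ = (0.90+0.41)/2 = 0.655 → q = 15.1×1.095×0.655 = 10.83 m³/s
Q = Σ q = 22.50 m³/s

22.5 m³/s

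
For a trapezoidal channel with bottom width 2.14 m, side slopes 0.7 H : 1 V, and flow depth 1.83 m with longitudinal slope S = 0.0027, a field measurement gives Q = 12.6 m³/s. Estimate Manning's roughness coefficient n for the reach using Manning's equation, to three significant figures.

0.0249

A = (b + z·y)·y = (2.14 + 0.7×1.83)×1.83 = 6.260 m²
P = b + 2y√(1+z²) = 2.14 + 2×1.83×√(1+0.7²) = 6.608 m
R = A/P = 6.260/6.608 = 0.9475 m
n = (1/Q)·A·R^(2/3)·S^(1/2) = (1/12.6) × 6.260 × 0.9647 × 0.05196 = 0.02491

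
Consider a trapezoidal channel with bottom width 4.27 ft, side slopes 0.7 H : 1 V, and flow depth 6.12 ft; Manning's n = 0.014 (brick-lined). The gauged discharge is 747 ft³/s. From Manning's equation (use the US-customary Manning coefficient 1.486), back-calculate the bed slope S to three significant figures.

A = (b + z·y)·y = (4.27 + 0.7×6.12)×6.12 = 52.35 ft²
P = b + 2y√(1+z²) = 4.27 + 2×6.12×√(1+0.7²) = 19.21 ft
R = A/P = 52.35/19.21 = 2.725 ft
S = (Q·n / (1.486·A·R^(2/3)))² = (747×0.014 / (1.486×52.35×1.951))² = 0.004748

0.00475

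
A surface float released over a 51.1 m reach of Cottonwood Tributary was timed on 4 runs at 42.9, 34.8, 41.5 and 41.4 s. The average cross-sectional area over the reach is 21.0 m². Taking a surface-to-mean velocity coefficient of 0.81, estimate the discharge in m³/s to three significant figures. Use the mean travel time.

t̄ = (42.9 + 34.8 + 41.5 + 41.4) / 4 = 40.15 s
v_surface = L / t̄ = 51.1 / 40.15 = 1.273 m/s
v_mean = 0.81 × 1.273 = 1.031 m/s
Q = A × v_mean = 21.0 × 1.031 = 21.65 m³/s

21.6 m³/s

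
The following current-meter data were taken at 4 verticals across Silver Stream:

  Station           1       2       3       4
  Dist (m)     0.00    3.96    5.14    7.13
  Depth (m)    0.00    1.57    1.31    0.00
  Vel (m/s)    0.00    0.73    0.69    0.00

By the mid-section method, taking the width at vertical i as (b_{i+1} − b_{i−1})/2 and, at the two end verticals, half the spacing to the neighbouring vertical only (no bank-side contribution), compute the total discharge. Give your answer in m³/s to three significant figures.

4.38 m³/s

w_2 = (5.14 − 0.00)/2 = 2.57 m; q_2 = 0.73 × 1.57 × 2.57 = 2.945 m³/s
w_3 = (7.13 − 3.96)/2 = 1.585 m; q_3 = 0.69 × 1.31 × 1.585 = 1.433 m³/s
Stations 1, 4 contribute zero (depth or velocity is 0).
Q = Σ qᵢ = 4.378 m³/s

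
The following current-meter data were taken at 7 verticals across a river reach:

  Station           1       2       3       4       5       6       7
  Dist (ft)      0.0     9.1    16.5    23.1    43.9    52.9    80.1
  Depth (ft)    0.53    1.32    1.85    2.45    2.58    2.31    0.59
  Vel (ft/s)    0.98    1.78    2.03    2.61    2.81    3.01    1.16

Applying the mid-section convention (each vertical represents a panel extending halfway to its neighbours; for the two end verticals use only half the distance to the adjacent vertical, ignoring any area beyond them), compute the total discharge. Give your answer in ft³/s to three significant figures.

w_1 = (9.1 − 0.0)/2 = 4.55 ft; q_1 = 0.98 × 0.53 × 4.55 = 2.363 ft³/s
w_2 = (16.5 − 0.0)/2 = 8.25 ft; q_2 = 1.78 × 1.32 × 8.25 = 19.38 ft³/s
w_3 = (23.1 − 9.1)/2 = 7 ft; q_3 = 2.03 × 1.85 × 7 = 26.29 ft³/s
w_4 = (43.9 − 16.5)/2 = 13.7 ft; q_4 = 2.61 × 2.45 × 13.7 = 87.60 ft³/s
w_5 = (52.9 − 23.1)/2 = 14.9 ft; q_5 = 2.81 × 2.58 × 14.9 = 108.0 ft³/s
w_6 = (80.1 − 43.9)/2 = 18.1 ft; q_6 = 3.01 × 2.31 × 18.1 = 125.9 ft³/s
w_7 = (80.1 − 52.9)/2 = 13.6 ft; q_7 = 1.16 × 0.59 × 13.6 = 9.308 ft³/s
Q = Σ qᵢ = 378.8 ft³/s

379 ft³/s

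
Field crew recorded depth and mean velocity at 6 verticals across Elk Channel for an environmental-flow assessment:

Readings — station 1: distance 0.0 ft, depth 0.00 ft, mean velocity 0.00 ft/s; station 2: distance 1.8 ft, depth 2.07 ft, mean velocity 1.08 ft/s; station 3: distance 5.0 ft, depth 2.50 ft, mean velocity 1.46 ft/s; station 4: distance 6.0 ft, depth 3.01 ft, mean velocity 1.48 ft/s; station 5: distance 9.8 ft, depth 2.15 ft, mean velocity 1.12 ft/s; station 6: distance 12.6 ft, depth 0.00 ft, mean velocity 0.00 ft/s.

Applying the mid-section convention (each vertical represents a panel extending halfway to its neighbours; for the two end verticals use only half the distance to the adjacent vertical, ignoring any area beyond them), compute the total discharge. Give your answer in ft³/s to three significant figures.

31.9 ft³/s

w_2 = (5.0 − 0.0)/2 = 2.5 ft; q_2 = 1.08 × 2.07 × 2.5 = 5.589 ft³/s
w_3 = (6.0 − 1.8)/2 = 2.1 ft; q_3 = 1.46 × 2.50 × 2.1 = 7.665 ft³/s
w_4 = (9.8 − 5.0)/2 = 2.4 ft; q_4 = 1.48 × 3.01 × 2.4 = 10.69 ft³/s
w_5 = (12.6 − 6.0)/2 = 3.3 ft; q_5 = 1.12 × 2.15 × 3.3 = 7.946 ft³/s
Stations 1, 6 contribute zero (depth or velocity is 0).
Q = Σ qᵢ = 31.89 ft³/s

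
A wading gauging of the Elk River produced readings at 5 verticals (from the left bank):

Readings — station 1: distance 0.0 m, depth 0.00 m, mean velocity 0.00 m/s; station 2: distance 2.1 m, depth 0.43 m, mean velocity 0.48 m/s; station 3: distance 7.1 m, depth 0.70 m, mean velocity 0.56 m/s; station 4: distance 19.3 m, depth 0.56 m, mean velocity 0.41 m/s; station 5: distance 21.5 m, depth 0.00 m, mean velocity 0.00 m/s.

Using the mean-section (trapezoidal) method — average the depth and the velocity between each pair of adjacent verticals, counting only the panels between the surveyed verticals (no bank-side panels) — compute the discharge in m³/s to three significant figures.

5.43 m³/s

Panel 1-2: Δb = 2.1 m, d̄ = (0.00+0.43)/2 = 0.215, v̄ = (0.00+0.48)/2 = 0.24 → q = 2.1×0.215×0.24 = 0.1084 m³/s
Panel 2-3: Δb = 5 m, d̄ = (0.43+0.70)/2 = 0.565, v̄ = (0.48+0.56)/2 = 0.52 → q = 5×0.565×0.52 = 1.469 m³/s
Panel 3-4: Δb = 12.2 m, d̄ = (0.70+0.56)/2 = 0.63, v̄ = (0.56+0.41)/2 = 0.485 → q = 12.2×0.63×0.485 = 3.728 m³/s
Panel 4-5: Δb = 2.2 m, d̄ = (0.56+0.00)/2 = 0.28, v̄ = (0.41+0.00)/2 = 0.205 → q = 2.2×0.28×0.205 = 0.1263 m³/s
Q = Σ q = 5.431 m³/s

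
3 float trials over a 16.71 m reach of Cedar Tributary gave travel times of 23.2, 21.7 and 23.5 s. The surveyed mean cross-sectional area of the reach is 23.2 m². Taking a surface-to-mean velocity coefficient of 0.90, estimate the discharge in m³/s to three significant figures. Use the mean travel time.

t̄ = (23.2 + 21.7 + 23.5) / 3 = 22.8 s
v_surface = L / t̄ = 16.71 / 22.8 = 0.7329 m/s
v_mean = 0.90 × 0.7329 = 0.6596 m/s
Q = A × v_mean = 23.2 × 0.6596 = 15.30 m³/s

15.3 m³/s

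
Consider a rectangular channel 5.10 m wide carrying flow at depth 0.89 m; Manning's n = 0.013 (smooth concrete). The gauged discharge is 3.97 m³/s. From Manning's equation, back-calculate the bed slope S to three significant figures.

0.000225

A = b·y = 5.10 × 0.89 = 4.539 m²
P = b + 2y = 5.10 + 2×0.89 = 6.880 m
R = A/P = 4.539/6.880 = 0.6597 m
S = (Q·n / (1·A·R^(2/3)))² = (3.97×0.013 / (1×4.539×0.7578))² = 0.0002251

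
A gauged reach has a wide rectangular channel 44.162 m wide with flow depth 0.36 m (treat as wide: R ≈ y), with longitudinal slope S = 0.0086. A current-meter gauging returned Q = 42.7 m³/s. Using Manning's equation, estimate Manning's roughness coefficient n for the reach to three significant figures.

A = b·y = 44.162 × 0.36 = 15.90 m²
Wide channel: R ≈ y = 0.36 m
n = (1/Q)·A·R^(2/3)·S^(1/2) = (1/42.7) × 15.90 × 0.5061 × 0.09274 = 0.01747

0.0175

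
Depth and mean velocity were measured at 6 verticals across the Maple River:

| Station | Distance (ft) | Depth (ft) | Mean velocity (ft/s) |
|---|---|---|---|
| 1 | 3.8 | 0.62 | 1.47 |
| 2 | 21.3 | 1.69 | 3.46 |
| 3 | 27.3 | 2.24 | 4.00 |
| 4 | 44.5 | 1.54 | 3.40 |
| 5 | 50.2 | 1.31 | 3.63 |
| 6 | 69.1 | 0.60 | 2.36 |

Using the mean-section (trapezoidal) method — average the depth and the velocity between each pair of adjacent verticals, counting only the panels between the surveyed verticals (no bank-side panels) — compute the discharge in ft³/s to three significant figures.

297 ft³/s

Panel 1-2: Δb = 17.5 ft, d̄ = (0.62+1.69)/2 = 1.155, v̄ = (1.47+3.46)/2 = 2.465 → q = 17.5×1.155×2.465 = 49.82 ft³/s
Panel 2-3: Δb = 6 ft, d̄ = (1.69+2.24)/2 = 1.965, v̄ = (3.46+4.00)/2 = 3.73 → q = 6×1.965×3.73 = 43.98 ft³/s
Panel 3-4: Δb = 17.2 ft, d̄ = (2.24+1.54)/2 = 1.89, v̄ = (4.00+3.40)/2 = 3.7 → q = 17.2×1.89×3.7 = 120.3 ft³/s
Panel 4-5: Δb = 5.7 ft, d̄ = (1.54+1.31)/2 = 1.425, v̄ = (3.40+3.63)/2 = 3.515 → q = 5.7×1.425×3.515 = 28.55 ft³/s
Panel 5-6: Δb = 18.9 ft, d̄ = (1.31+0.60)/2 = 0.955, v̄ = (3.63+2.36)/2 = 2.995 → q = 18.9×0.955×2.995 = 54.06 ft³/s
Q = Σ q = 296.7 ft³/s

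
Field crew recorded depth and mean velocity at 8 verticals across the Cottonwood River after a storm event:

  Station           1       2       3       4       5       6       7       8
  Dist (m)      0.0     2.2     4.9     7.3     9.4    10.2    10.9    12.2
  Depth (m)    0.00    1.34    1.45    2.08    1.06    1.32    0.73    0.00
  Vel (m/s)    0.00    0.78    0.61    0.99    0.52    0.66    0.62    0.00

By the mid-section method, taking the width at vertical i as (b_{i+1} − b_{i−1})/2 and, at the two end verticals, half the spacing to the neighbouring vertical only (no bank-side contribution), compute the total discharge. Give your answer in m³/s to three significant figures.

w_2 = (4.9 − 0.0)/2 = 2.45 m; q_2 = 0.78 × 1.34 × 2.45 = 2.561 m³/s
w_3 = (7.3 − 2.2)/2 = 2.55 m; q_3 = 0.61 × 1.45 × 2.55 = 2.255 m³/s
w_4 = (9.4 − 4.9)/2 = 2.25 m; q_4 = 0.99 × 2.08 × 2.25 = 4.633 m³/s
w_5 = (10.2 − 7.3)/2 = 1.45 m; q_5 = 0.52 × 1.06 × 1.45 = 0.7992 m³/s
w_6 = (10.9 − 9.4)/2 = 0.75 m; q_6 = 0.66 × 1.32 × 0.75 = 0.6534 m³/s
w_7 = (12.2 − 10.2)/2 = 1 m; q_7 = 0.62 × 0.73 × 1 = 0.4526 m³/s
Stations 1, 8 contribute zero (depth or velocity is 0).
Q = Σ qᵢ = 11.35 m³/s

11.4 m³/s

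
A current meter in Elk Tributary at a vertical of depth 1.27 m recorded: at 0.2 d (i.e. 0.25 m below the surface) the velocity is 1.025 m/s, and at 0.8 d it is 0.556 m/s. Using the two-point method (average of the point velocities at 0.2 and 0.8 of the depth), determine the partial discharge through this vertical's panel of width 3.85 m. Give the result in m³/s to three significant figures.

3.87 m³/s

v̄ = (1.025 + 0.556) / 2 = 0.7905 m/s
q = v̄ × d × w = 0.7905 × 1.27 × 3.85 = 3.865 m³/s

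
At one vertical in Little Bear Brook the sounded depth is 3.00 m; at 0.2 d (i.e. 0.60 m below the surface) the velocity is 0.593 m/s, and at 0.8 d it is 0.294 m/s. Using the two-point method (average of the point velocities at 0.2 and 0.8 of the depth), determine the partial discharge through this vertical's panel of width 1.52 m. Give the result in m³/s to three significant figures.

v̄ = (0.593 + 0.294) / 2 = 0.4435 m/s
q = v̄ × d × w = 0.4435 × 3.00 × 1.52 = 2.022 m³/s

2.02 m³/s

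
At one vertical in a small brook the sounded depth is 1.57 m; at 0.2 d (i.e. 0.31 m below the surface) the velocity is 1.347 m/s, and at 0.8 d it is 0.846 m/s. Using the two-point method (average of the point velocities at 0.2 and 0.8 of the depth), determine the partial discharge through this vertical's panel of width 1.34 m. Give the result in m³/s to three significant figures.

v̄ = (1.347 + 0.846) / 2 = 1.097 m/s
q = v̄ × d × w = 1.097 × 1.57 × 1.34 = 2.307 m³/s

2.31 m³/s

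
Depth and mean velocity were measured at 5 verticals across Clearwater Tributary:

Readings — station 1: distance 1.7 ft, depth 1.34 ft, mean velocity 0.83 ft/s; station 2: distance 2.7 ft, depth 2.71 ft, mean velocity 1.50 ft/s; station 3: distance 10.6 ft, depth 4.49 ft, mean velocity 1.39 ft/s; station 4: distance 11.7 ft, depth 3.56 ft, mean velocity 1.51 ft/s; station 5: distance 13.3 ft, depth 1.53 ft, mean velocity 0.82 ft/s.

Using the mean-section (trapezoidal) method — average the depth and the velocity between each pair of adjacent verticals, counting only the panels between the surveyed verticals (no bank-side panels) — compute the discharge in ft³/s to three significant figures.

54.6 ft³/s

Panel 1-2: Δb = 1 ft, d̄ = (1.34+2.71)/2 = 2.025, v̄ = (0.83+1.50)/2 = 1.165 → q = 1×2.025×1.165 = 2.359 ft³/s
Panel 2-3: Δb = 7.9 ft, d̄ = (2.71+4.49)/2 = 3.6, v̄ = (1.50+1.39)/2 = 1.445 → q = 7.9×3.6×1.445 = 41.10 ft³/s
Panel 3-4: Δb = 1.1 ft, d̄ = (4.49+3.56)/2 = 4.025, v̄ = (1.39+1.51)/2 = 1.45 → q = 1.1×4.025×1.45 = 6.420 ft³/s
Panel 4-5: Δb = 1.6 ft, d̄ = (3.56+1.53)/2 = 2.545, v̄ = (1.51+0.82)/2 = 1.165 → q = 1.6×2.545×1.165 = 4.744 ft³/s
Q = Σ q = 54.62 ft³/s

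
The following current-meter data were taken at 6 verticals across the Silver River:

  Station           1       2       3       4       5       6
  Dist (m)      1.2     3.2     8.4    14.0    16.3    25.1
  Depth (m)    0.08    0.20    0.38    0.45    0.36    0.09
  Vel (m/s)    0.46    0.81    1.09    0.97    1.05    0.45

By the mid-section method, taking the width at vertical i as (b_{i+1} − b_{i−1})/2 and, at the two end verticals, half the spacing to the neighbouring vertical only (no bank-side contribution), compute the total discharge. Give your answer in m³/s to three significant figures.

6.86 m³/s

w_1 = (3.2 − 1.2)/2 = 1 m; q_1 = 0.46 × 0.08 × 1 = 0.03680 m³/s
w_2 = (8.4 − 1.2)/2 = 3.6 m; q_2 = 0.81 × 0.20 × 3.6 = 0.5832 m³/s
w_3 = (14.0 − 3.2)/2 = 5.4 m; q_3 = 1.09 × 0.38 × 5.4 = 2.237 m³/s
w_4 = (16.3 − 8.4)/2 = 3.95 m; q_4 = 0.97 × 0.45 × 3.95 = 1.724 m³/s
w_5 = (25.1 − 14.0)/2 = 5.55 m; q_5 = 1.05 × 0.36 × 5.55 = 2.098 m³/s
w_6 = (25.1 − 16.3)/2 = 4.4 m; q_6 = 0.45 × 0.09 × 4.4 = 0.1782 m³/s
Q = Σ qᵢ = 6.857 m³/s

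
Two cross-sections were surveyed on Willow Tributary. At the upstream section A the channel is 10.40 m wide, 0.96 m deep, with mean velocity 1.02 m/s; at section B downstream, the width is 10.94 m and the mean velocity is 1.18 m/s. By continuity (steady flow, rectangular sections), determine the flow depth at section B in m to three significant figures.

Q = A₁V₁ = (10.40×0.96) × 1.02 = 10.18 m³/s
d₂ = Q/(b₂ V₂) = 10.18/(10.94×1.18) = 0.7889 m

0.789 m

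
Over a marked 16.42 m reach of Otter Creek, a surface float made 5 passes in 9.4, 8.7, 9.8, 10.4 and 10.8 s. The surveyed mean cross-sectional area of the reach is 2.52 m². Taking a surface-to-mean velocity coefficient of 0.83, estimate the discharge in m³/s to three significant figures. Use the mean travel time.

3.50 m³/s

t̄ = (9.4 + 8.7 + 9.8 + 10.4 + 10.8) / 5 = 9.82 s
v_surface = L / t̄ = 16.42 / 9.82 = 1.672 m/s
v_mean = 0.83 × 1.672 = 1.388 m/s
Q = A × v_mean = 2.52 × 1.388 = 3.497 m³/s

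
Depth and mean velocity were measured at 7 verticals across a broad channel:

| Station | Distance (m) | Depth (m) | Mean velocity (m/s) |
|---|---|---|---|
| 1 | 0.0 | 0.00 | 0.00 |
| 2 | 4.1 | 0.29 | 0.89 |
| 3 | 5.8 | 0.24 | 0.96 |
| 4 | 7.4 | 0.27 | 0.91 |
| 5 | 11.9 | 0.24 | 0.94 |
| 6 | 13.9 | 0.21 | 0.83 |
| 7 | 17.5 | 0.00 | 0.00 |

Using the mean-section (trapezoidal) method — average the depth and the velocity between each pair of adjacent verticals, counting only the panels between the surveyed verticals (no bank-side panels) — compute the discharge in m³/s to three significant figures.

2.68 m³/s

Panel 1-2: Δb = 4.1 m, d̄ = (0.00+0.29)/2 = 0.145, v̄ = (0.00+0.89)/2 = 0.445 → q = 4.1×0.145×0.445 = 0.2646 m³/s
Panel 2-3: Δb = 1.7 m, d̄ = (0.29+0.24)/2 = 0.265, v̄ = (0.89+0.96)/2 = 0.925 → q = 1.7×0.265×0.925 = 0.4167 m³/s
Panel 3-4: Δb = 1.6 m, d̄ = (0.24+0.27)/2 = 0.255, v̄ = (0.96+0.91)/2 = 0.935 → q = 1.6×0.255×0.935 = 0.3815 m³/s
Panel 4-5: Δb = 4.5 m, d̄ = (0.27+0.24)/2 = 0.255, v̄ = (0.91+0.94)/2 = 0.925 → q = 4.5×0.255×0.925 = 1.061 m³/s
Panel 5-6: Δb = 2 m, d̄ = (0.24+0.21)/2 = 0.225, v̄ = (0.94+0.83)/2 = 0.885 → q = 2×0.225×0.885 = 0.3983 m³/s
Panel 6-7: Δb = 3.6 m, d̄ = (0.21+0.00)/2 = 0.105, v̄ = (0.83+0.00)/2 = 0.415 → q = 3.6×0.105×0.415 = 0.1569 m³/s
Q = Σ q = 2.679 m³/s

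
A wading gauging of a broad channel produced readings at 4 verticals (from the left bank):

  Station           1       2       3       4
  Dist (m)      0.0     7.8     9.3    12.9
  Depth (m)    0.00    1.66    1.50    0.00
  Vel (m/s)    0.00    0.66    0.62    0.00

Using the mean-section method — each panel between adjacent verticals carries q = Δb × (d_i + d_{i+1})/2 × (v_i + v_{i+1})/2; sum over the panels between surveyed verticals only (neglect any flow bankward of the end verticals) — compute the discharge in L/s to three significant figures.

4490 L/s

Panel 1-2: Δb = 7.8 m, d̄ = (0.00+1.66)/2 = 0.83, v̄ = (0.00+0.66)/2 = 0.33 → q = 7.8×0.83×0.33 = 2.136 m³/s
Panel 2-3: Δb = 1.5 m, d̄ = (1.66+1.50)/2 = 1.58, v̄ = (0.66+0.62)/2 = 0.64 → q = 1.5×1.58×0.64 = 1.517 m³/s
Panel 3-4: Δb = 3.6 m, d̄ = (1.50+0.00)/2 = 0.75, v̄ = (0.62+0.00)/2 = 0.31 → q = 3.6×0.75×0.31 = 0.8370 m³/s
Q = Σ q = 4.490 m³/s
= 4.490 × 1000 = 4490 L/s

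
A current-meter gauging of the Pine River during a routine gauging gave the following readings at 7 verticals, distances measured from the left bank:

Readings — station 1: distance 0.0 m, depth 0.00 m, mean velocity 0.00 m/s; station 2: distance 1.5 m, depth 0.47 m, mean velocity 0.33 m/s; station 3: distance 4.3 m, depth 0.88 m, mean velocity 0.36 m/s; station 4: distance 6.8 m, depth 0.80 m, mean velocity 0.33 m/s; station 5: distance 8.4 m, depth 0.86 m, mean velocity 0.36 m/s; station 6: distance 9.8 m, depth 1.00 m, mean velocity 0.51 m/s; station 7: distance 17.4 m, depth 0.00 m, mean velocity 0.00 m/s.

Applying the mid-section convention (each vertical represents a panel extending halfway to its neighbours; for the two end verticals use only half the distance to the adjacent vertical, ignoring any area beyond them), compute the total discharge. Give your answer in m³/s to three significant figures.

w_2 = (4.3 − 0.0)/2 = 2.15 m; q_2 = 0.33 × 0.47 × 2.15 = 0.3335 m³/s
w_3 = (6.8 − 1.5)/2 = 2.65 m; q_3 = 0.36 × 0.88 × 2.65 = 0.8395 m³/s
w_4 = (8.4 − 4.3)/2 = 2.05 m; q_4 = 0.33 × 0.80 × 2.05 = 0.5412 m³/s
w_5 = (9.8 − 6.8)/2 = 1.5 m; q_5 = 0.36 × 0.86 × 1.5 = 0.4644 m³/s
w_6 = (17.4 − 8.4)/2 = 4.5 m; q_6 = 0.51 × 1.00 × 4.5 = 2.295 m³/s
Stations 1, 7 contribute zero (depth or velocity is 0).
Q = Σ qᵢ = 4.474 m³/s

4.47 m³/s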